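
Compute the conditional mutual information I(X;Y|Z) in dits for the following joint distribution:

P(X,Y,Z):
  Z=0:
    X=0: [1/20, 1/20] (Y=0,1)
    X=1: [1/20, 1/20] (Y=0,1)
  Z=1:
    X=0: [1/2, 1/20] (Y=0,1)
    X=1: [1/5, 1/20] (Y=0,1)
0.0038 dits

Conditional mutual information: I(X;Y|Z) = H(X|Z) + H(Y|Z) - H(X,Y|Z)

H(Z) = 0.2173
H(X,Z) = 0.4933 → H(X|Z) = 0.2760
H(Y,Z) = 0.4084 → H(Y|Z) = 0.1911
H(X,Y,Z) = 0.6806 → H(X,Y|Z) = 0.4633

I(X;Y|Z) = 0.2760 + 0.1911 - 0.4633 = 0.0038 dits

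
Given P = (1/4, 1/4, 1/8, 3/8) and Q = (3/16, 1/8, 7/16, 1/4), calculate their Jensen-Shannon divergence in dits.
0.0283 dits

Jensen-Shannon divergence is:
JSD(P||Q) = 0.5 × D_KL(P||M) + 0.5 × D_KL(Q||M)
where M = 0.5 × (P + Q) is the mixture distribution.

M = 0.5 × (1/4, 1/4, 1/8, 3/8) + 0.5 × (3/16, 1/8, 7/16, 1/4) = (7/32, 3/16, 9/32, 5/16)

D_KL(P||M) = 0.0314 dits
D_KL(Q||M) = 0.0252 dits

JSD(P||Q) = 0.5 × 0.0314 + 0.5 × 0.0252 = 0.0283 dits

Unlike KL divergence, JSD is symmetric and bounded: 0 ≤ JSD ≤ log(2).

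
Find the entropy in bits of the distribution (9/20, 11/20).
0.9928 bits

Shannon entropy is H(X) = -Σ p(x) log p(x).

For P = (9/20, 11/20):
H = -9/20 × log_2(9/20) -11/20 × log_2(11/20)
H = 0.9928 bits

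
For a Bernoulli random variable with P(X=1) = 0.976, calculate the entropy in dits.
0.0492 dits

The binary entropy function is:
H(p) = -p log(p) - (1-p) log(1-p)

H(0.976) = -0.976 × log_10(0.976) - 0.024 × log_10(0.024)
H(0.976) = 0.0492 dits

Note: Binary entropy is maximized at p=0.5 (H=1 bit) and minimized at p=0 or p=1 (H=0).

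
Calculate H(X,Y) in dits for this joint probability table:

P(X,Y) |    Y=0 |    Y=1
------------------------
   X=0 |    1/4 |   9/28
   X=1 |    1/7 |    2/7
0.5851 dits

Joint entropy is H(X,Y) = -Σ_{x,y} p(x,y) log p(x,y).

Summing over all non-zero entries:
H(X,Y) = -[1/4·log_10(1/4) + 9/28·log_10(9/28) + 1/7·log_10(1/7) + 2/7·log_10(2/7)]
H(X,Y) = 0.5851 dits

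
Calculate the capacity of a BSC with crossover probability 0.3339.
0.0811 bits

For a binary symmetric channel (BSC) with error probability p:
Capacity C = 1 - H(p) bits per symbol

where H(p) = -p log₂(p) - (1-p) log₂(1-p) is the binary entropy function.

H(0.3339) = 0.9189 bits
C = 1 - 0.9189 = 0.0811 bits per symbol

This means we can reliably transmit up to 0.0811 bits of information per channel use.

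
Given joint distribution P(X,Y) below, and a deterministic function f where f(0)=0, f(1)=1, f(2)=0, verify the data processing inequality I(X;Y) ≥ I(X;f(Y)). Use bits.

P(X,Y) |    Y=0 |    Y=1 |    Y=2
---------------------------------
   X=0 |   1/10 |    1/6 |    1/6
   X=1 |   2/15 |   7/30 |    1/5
I(X;Y) = 0.0008, I(X;f(Y)) = 0.0005, inequality holds: 0.0008 ≥ 0.0005

Data Processing Inequality: For any Markov chain X → Y → Z, we have I(X;Y) ≥ I(X;Z).

Here Z = f(Y) is a deterministic function of Y, forming X → Y → Z.

Original I(X;Y) = 0.0008 bits

After applying f:
P(X,Z) where Z=f(Y):
- P(X,Z=0) = P(X,Y=0) + P(X,Y=2)
- P(X,Z=1) = P(X,Y=1)

I(X;Z) = I(X;f(Y)) = 0.0005 bits

Verification: 0.0008 ≥ 0.0005 ✓

Information cannot be created by processing; the function f can only lose information about X.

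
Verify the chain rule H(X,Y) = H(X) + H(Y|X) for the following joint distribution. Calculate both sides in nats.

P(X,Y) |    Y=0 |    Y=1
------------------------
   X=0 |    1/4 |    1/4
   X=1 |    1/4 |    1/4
H(X,Y) = 1.3863, H(X) = 0.6931, H(Y|X) = 0.6931 (all in nats)

Chain rule: H(X,Y) = H(X) + H(Y|X)

Left side — joint entropy directly:
H(X,Y) = -Σ p(x,y) log p(x,y) = 1.3863 nats

Right side — compute H(Y|X) from the conditional distributions:
P(X) = (1/2, 1/2), so H(X) = 0.6931 nats
H(Y|X) = Σ_x P(X=x) · H(Y|X=x):
  P(Y|X=0) = (1/2, 1/2), H(Y|X=0) = 0.6931, weight P(X=0) = 1/2
  P(Y|X=1) = (1/2, 1/2), H(Y|X=1) = 0.6931, weight P(X=1) = 1/2
H(Y|X) = 0.6931 nats

H(X) + H(Y|X) = 0.6931 + 0.6931 = 1.3863 nats

Both sides equal 1.3863 nats. ✓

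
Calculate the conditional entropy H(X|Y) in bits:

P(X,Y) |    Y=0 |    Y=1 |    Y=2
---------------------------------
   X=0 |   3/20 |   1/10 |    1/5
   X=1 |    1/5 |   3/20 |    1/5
0.9876 bits

Using the chain rule: H(X|Y) = H(X,Y) - H(Y)

First, compute H(X,Y) = 2.5464 bits

Marginal P(Y) = (7/20, 1/4, 2/5)
H(Y) = 1.5589 bits

H(X|Y) = H(X,Y) - H(Y) = 2.5464 - 1.5589 = 0.9876 bits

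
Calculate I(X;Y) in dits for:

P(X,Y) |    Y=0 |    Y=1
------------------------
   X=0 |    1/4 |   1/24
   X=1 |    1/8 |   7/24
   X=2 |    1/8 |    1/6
0.0520 dits

Mutual information: I(X;Y) = H(X) + H(Y) - H(X,Y)

Marginals:
P(X) = (7/24, 5/12, 7/24), H(X) = 0.4706 dits
P(Y) = (1/2, 1/2), H(Y) = 0.3010 dits

Joint entropy: H(X,Y) = 0.7196 dits

I(X;Y) = 0.4706 + 0.3010 - 0.7196 = 0.0520 dits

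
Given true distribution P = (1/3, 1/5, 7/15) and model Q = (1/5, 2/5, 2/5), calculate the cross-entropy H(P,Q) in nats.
1.1473 nats

Cross-entropy: H(P,Q) = -Σ p(x) log q(x)

Alternatively: H(P,Q) = H(P) + D_KL(P||Q)
H(P) = 1.0438 nats
D_KL(P||Q) = 0.1036 nats

H(P,Q) = 1.0438 + 0.1036 = 1.1473 nats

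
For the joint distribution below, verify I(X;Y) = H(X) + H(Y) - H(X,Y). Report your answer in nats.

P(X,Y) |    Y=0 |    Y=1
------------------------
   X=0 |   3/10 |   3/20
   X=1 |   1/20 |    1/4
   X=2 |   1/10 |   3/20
I(X;Y) = 0.0983 nats

Mutual information has multiple equivalent forms:
- I(X;Y) = H(X) - H(X|Y)
- I(X;Y) = H(Y) - H(Y|X)
- I(X;Y) = H(X) + H(Y) - H(X,Y)

Computing all quantities:
H(X) = 1.0671, H(Y) = 0.6881, H(X,Y) = 1.6569
H(X|Y) = 0.9688, H(Y|X) = 0.5899

Verification:
H(X) - H(X|Y) = 1.0671 - 0.9688 = 0.0983
H(Y) - H(Y|X) = 0.6881 - 0.5899 = 0.0983
H(X) + H(Y) - H(X,Y) = 1.0671 + 0.6881 - 1.6569 = 0.0983

All forms give I(X;Y) = 0.0983 nats. ✓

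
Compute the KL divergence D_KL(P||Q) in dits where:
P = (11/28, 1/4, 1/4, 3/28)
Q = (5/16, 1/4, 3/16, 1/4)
0.0309 dits

KL divergence: D_KL(P||Q) = Σ p(x) log(p(x)/q(x))

Computing term by term:
  x=0: 11/28 × log_10[(11/28)/(5/16)] = 11/28 × 0.0994 = 0.0390
  x=1: 1/4 × log_10[(1/4)/(1/4)] = 1/4 × 0.0000 = 0.0000
  x=2: 1/4 × log_10[(1/4)/(3/16)] = 1/4 × 0.1249 = 0.0312
  x=3: 3/28 × log_10[(3/28)/(1/4)] = 3/28 × -0.3680 = -0.0394

D_KL(P||Q) = 0.0309 dits

Note: KL divergence is always non-negative and equals 0 iff P = Q.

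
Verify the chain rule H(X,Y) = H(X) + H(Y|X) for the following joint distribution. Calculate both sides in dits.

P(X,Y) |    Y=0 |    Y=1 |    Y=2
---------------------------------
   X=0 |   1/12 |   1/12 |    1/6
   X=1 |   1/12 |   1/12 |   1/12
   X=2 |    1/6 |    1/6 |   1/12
H(X,Y) = 0.9287, H(X) = 0.4680, H(Y|X) = 0.4607 (all in dits)

Chain rule: H(X,Y) = H(X) + H(Y|X)

Left side — joint entropy directly:
H(X,Y) = -Σ p(x,y) log p(x,y) = 0.9287 dits

Right side — compute H(Y|X) from the conditional distributions:
P(X) = (1/3, 1/4, 5/12), so H(X) = 0.4680 dits
H(Y|X) = Σ_x P(X=x) · H(Y|X=x):
  P(Y|X=0) = (1/4, 1/4, 1/2), H(Y|X=0) = 0.4515, weight P(X=0) = 1/3
  P(Y|X=1) = (1/3, 1/3, 1/3), H(Y|X=1) = 0.4771, weight P(X=1) = 1/4
  P(Y|X=2) = (2/5, 2/5, 1/5), H(Y|X=2) = 0.4581, weight P(X=2) = 5/12
H(Y|X) = 0.4607 dits

H(X) + H(Y|X) = 0.4680 + 0.4607 = 0.9287 dits

Both sides equal 0.9287 dits. ✓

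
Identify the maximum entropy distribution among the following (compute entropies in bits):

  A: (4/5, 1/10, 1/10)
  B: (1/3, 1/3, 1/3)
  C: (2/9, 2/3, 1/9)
B

For a discrete distribution over n outcomes, entropy is maximized by the uniform distribution.

Computing entropies:
H(A) = 0.9219 bits
H(B) = 1.5850 bits
H(C) = 1.2244 bits

The uniform distribution (where all probabilities equal 1/3) achieves the maximum entropy of log_2(3) = 1.5850 bits.

Distribution B has the highest entropy.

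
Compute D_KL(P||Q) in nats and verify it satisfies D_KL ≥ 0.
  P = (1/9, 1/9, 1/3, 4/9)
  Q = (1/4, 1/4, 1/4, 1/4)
0.1714 nats

KL divergence satisfies the Gibbs inequality: D_KL(P||Q) ≥ 0 for all distributions P, Q.

D_KL(P||Q) = Σ p(x) log(p(x)/q(x))
Term by term:
  x=0: 1/9 × log_e[(1/9)/(1/4)] = -0.0901
  x=1: 1/9 × log_e[(1/9)/(1/4)] = -0.0901
  x=2: 1/3 × log_e[(1/3)/(1/4)] = 0.0959
  x=3: 4/9 × log_e[(4/9)/(1/4)] = 0.2557
D_KL(P||Q) = 0.1714 nats

D_KL(P||Q) = 0.1714 ≥ 0 ✓

This non-negativity is a fundamental property: relative entropy cannot be negative because it measures how different Q is from P.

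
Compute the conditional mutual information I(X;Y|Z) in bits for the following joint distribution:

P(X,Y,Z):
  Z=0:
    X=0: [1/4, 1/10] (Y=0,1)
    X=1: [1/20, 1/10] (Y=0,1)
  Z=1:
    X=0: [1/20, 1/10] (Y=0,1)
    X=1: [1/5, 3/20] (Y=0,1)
0.0631 bits

Conditional mutual information: I(X;Y|Z) = H(X|Z) + H(Y|Z) - H(X,Y|Z)

H(Z) = 1.0000
H(X,Z) = 1.8813 → H(X|Z) = 0.8813
H(Y,Z) = 1.9855 → H(Y|Z) = 0.9855
H(X,Y,Z) = 2.8037 → H(X,Y|Z) = 1.8037

I(X;Y|Z) = 0.8813 + 0.9855 - 1.8037 = 0.0631 bits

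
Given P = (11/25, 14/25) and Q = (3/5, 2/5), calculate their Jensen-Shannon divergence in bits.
0.0186 bits

Jensen-Shannon divergence is:
JSD(P||Q) = 0.5 × D_KL(P||M) + 0.5 × D_KL(Q||M)
where M = 0.5 × (P + Q) is the mixture distribution.

M = 0.5 × (11/25, 14/25) + 0.5 × (3/5, 2/5) = (13/25, 12/25)

D_KL(P||M) = 0.0185 bits
D_KL(Q||M) = 0.0187 bits

JSD(P||Q) = 0.5 × 0.0185 + 0.5 × 0.0187 = 0.0186 bits

Unlike KL divergence, JSD is symmetric and bounded: 0 ≤ JSD ≤ log(2).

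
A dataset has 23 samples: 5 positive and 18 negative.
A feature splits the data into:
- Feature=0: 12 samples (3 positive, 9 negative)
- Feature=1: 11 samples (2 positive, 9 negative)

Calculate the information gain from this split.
0.0050 bits

Information Gain = H(Y) - H(Y|Feature)

Before split:
P(positive) = 5/23 = 0.2174
H(Y) = 0.7554 bits

After split:
Feature=0: H = 0.8113 bits (weight = 12/23)
Feature=1: H = 0.6840 bits (weight = 11/23)
H(Y|Feature) = (12/23)×0.8113 + (11/23)×0.6840 = 0.7504 bits

Information Gain = 0.7554 - 0.7504 = 0.0050 bits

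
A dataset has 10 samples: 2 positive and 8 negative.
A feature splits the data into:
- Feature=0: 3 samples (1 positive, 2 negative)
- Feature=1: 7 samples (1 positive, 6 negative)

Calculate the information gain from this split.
0.0323 bits

Information Gain = H(Y) - H(Y|Feature)

Before split:
P(positive) = 2/10 = 0.2000
H(Y) = 0.7219 bits

After split:
Feature=0: H = 0.9183 bits (weight = 3/10)
Feature=1: H = 0.5917 bits (weight = 7/10)
H(Y|Feature) = (3/10)×0.9183 + (7/10)×0.5917 = 0.6897 bits

Information Gain = 0.7219 - 0.6897 = 0.0323 bits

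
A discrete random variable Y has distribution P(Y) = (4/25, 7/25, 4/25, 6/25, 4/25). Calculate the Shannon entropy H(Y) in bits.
2.2774 bits

Shannon entropy is H(X) = -Σ p(x) log p(x).

For P = (4/25, 7/25, 4/25, 6/25, 4/25):
H = -4/25 × log_2(4/25) -7/25 × log_2(7/25) -4/25 × log_2(4/25) -6/25 × log_2(6/25) -4/25 × log_2(4/25)
H = 2.2774 bits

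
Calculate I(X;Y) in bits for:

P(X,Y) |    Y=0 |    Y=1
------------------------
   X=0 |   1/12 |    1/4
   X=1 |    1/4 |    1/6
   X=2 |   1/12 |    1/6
0.0753 bits

Mutual information: I(X;Y) = H(X) + H(Y) - H(X,Y)

Marginals:
P(X) = (1/3, 5/12, 1/4), H(X) = 1.5546 bits
P(Y) = (5/12, 7/12), H(Y) = 0.9799 bits

Joint entropy: H(X,Y) = 2.4591 bits

I(X;Y) = 1.5546 + 0.9799 - 2.4591 = 0.0753 bits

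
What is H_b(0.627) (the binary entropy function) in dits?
0.2869 dits

The binary entropy function is:
H(p) = -p log(p) - (1-p) log(1-p)

H(0.627) = -0.627 × log_10(0.627) - 0.373 × log_10(0.373)
H(0.627) = 0.2869 dits

Note: Binary entropy is maximized at p=0.5 (H=1 bit) and minimized at p=0 or p=1 (H=0).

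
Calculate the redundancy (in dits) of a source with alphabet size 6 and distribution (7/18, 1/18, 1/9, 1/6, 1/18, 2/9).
0.0983 dits

Redundancy measures how far a source is from maximum entropy:
R = H_max - H(X)

Maximum entropy for 6 symbols: H_max = log_10(6) = 0.7782 dits
Actual entropy: H(X) = 0.6799 dits
Redundancy: R = 0.7782 - 0.6799 = 0.0983 dits

This redundancy represents potential for compression: the source could be compressed by 0.0983 dits per symbol.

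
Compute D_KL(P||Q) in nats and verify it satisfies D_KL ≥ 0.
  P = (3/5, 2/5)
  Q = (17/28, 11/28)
0.0001 nats

KL divergence satisfies the Gibbs inequality: D_KL(P||Q) ≥ 0 for all distributions P, Q.

D_KL(P||Q) = Σ p(x) log(p(x)/q(x))
Term by term:
  x=0: 3/5 × log_e[(3/5)/(17/28)] = -0.0071
  x=1: 2/5 × log_e[(2/5)/(11/28)] = 0.0072
D_KL(P||Q) = 0.0001 nats

D_KL(P||Q) = 0.0001 ≥ 0 ✓

This non-negativity is a fundamental property: relative entropy cannot be negative because it measures how different Q is from P.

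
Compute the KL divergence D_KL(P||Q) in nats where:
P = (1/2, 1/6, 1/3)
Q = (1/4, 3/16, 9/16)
0.1525 nats

KL divergence: D_KL(P||Q) = Σ p(x) log(p(x)/q(x))

Computing term by term:
  x=0: 1/2 × log_e[(1/2)/(1/4)] = 1/2 × 0.6931 = 0.3466
  x=1: 1/6 × log_e[(1/6)/(3/16)] = 1/6 × -0.1178 = -0.0196
  x=2: 1/3 × log_e[(1/3)/(9/16)] = 1/3 × -0.5232 = -0.1744

D_KL(P||Q) = 0.1525 nats

Note: KL divergence is always non-negative and equals 0 iff P = Q.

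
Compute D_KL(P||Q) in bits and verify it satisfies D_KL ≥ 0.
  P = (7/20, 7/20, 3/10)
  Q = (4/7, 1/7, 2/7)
0.2261 bits

KL divergence satisfies the Gibbs inequality: D_KL(P||Q) ≥ 0 for all distributions P, Q.

D_KL(P||Q) = Σ p(x) log(p(x)/q(x))
Term by term:
  x=0: 7/20 × log_2[(7/20)/(4/7)] = -0.2475
  x=1: 7/20 × log_2[(7/20)/(1/7)] = 0.4525
  x=2: 3/10 × log_2[(3/10)/(2/7)] = 0.0211
D_KL(P||Q) = 0.2261 bits

D_KL(P||Q) = 0.2261 ≥ 0 ✓

This non-negativity is a fundamental property: relative entropy cannot be negative because it measures how different Q is from P.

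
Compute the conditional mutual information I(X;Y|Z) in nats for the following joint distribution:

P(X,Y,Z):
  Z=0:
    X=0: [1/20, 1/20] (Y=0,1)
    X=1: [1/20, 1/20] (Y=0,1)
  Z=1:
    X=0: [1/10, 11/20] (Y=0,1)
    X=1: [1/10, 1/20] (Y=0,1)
0.0753 nats

Conditional mutual information: I(X;Y|Z) = H(X|Z) + H(Y|Z) - H(X,Y|Z)

H(Z) = 0.5004
H(X,Z) = 1.0251 → H(X|Z) = 0.5247
H(Y,Z) = 1.0889 → H(Y|Z) = 0.5885
H(X,Y,Z) = 1.5383 → H(X,Y|Z) = 1.0379

I(X;Y|Z) = 0.5247 + 0.5885 - 1.0379 = 0.0753 nats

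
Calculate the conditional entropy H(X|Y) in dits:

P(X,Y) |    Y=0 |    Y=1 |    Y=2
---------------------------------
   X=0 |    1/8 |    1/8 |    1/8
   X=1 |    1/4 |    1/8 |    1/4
0.2826 dits

Using the chain rule: H(X|Y) = H(X,Y) - H(Y)

First, compute H(X,Y) = 0.7526 dits

Marginal P(Y) = (3/8, 1/4, 3/8)
H(Y) = 0.4700 dits

H(X|Y) = H(X,Y) - H(Y) = 0.7526 - 0.4700 = 0.2826 dits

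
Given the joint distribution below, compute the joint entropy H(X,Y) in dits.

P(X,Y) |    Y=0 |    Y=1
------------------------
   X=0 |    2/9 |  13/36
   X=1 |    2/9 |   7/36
0.5883 dits

Joint entropy is H(X,Y) = -Σ_{x,y} p(x,y) log p(x,y).

Summing over all non-zero entries:
H(X,Y) = -[2/9·log_10(2/9) + 13/36·log_10(13/36) + 2/9·log_10(2/9) + 7/36·log_10(7/36)]
H(X,Y) = 0.5883 dits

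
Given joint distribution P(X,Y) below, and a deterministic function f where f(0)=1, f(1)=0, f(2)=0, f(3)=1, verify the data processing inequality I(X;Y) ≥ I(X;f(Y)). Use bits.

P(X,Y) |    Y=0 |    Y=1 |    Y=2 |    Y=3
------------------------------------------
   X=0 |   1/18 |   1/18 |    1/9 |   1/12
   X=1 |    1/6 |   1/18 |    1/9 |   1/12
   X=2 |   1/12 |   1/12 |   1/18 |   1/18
I(X;Y) = 0.0513, I(X;f(Y)) = 0.0117, inequality holds: 0.0513 ≥ 0.0117

Data Processing Inequality: For any Markov chain X → Y → Z, we have I(X;Y) ≥ I(X;Z).

Here Z = f(Y) is a deterministic function of Y, forming X → Y → Z.

Original I(X;Y) = 0.0513 bits

After applying f:
P(X,Z) where Z=f(Y):
- P(X,Z=0) = P(X,Y=1) + P(X,Y=2)
- P(X,Z=1) = P(X,Y=0) + P(X,Y=3)

I(X;Z) = I(X;f(Y)) = 0.0117 bits

Verification: 0.0513 ≥ 0.0117 ✓

Information cannot be created by processing; the function f can only lose information about X.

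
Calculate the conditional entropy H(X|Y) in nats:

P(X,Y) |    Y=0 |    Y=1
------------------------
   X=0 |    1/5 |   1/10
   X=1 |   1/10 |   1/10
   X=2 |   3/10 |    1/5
1.0227 nats

Using the chain rule: H(X|Y) = H(X,Y) - H(Y)

First, compute H(X,Y) = 1.6957 nats

Marginal P(Y) = (3/5, 2/5)
H(Y) = 0.6730 nats

H(X|Y) = H(X,Y) - H(Y) = 1.6957 - 0.6730 = 1.0227 nats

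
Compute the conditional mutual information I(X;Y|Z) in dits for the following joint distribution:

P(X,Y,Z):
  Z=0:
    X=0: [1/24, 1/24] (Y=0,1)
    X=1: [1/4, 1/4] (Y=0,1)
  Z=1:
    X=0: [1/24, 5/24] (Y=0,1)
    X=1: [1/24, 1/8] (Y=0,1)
0.0009 dits

Conditional mutual information: I(X;Y|Z) = H(X|Z) + H(Y|Z) - H(X,Y|Z)

H(Z) = 0.2950
H(X,Z) = 0.5207 → H(X|Z) = 0.2257
H(Y,Z) = 0.5611 → H(Y|Z) = 0.2662
H(X,Y,Z) = 0.7859 → H(X,Y|Z) = 0.4909

I(X;Y|Z) = 0.2257 + 0.2662 - 0.4909 = 0.0009 dits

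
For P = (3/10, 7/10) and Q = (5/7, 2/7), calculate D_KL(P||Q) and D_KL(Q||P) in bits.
D_KL(P||Q) = 0.5295, D_KL(Q||P) = 0.5246

KL divergence is not symmetric: D_KL(P||Q) ≠ D_KL(Q||P) in general.

D_KL(P||Q) = 0.5295 bits
D_KL(Q||P) = 0.5246 bits

No, they are not equal!

This asymmetry is why KL divergence is not a true distance metric.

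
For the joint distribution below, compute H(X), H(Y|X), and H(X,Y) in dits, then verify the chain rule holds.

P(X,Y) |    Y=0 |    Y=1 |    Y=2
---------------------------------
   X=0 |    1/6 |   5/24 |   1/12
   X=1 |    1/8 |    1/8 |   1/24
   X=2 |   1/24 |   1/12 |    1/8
H(X,Y) = 0.9052, H(X) = 0.4619, H(Y|X) = 0.4433 (all in dits)

Chain rule: H(X,Y) = H(X) + H(Y|X)

Left side — joint entropy directly:
H(X,Y) = -Σ p(x,y) log p(x,y) = 0.9052 dits

Right side — compute H(Y|X) from the conditional distributions:
P(X) = (11/24, 7/24, 1/4), so H(X) = 0.4619 dits
H(Y|X) = Σ_x P(X=x) · H(Y|X=x):
  P(Y|X=0) = (4/11, 5/11, 2/11), H(Y|X=0) = 0.4500, weight P(X=0) = 11/24
  P(Y|X=1) = (3/7, 3/7, 1/7), H(Y|X=1) = 0.4361, weight P(X=1) = 7/24
  P(Y|X=2) = (1/6, 1/3, 1/2), H(Y|X=2) = 0.4392, weight P(X=2) = 1/4
H(Y|X) = 0.4433 dits

H(X) + H(Y|X) = 0.4619 + 0.4433 = 0.9052 dits

Both sides equal 0.9052 dits. ✓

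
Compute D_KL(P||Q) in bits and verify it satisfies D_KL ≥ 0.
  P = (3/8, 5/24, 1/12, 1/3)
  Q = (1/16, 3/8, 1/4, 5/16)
0.6917 bits

KL divergence satisfies the Gibbs inequality: D_KL(P||Q) ≥ 0 for all distributions P, Q.

D_KL(P||Q) = Σ p(x) log(p(x)/q(x))
Term by term:
  x=0: 3/8 × log_2[(3/8)/(1/16)] = 0.9694
  x=1: 5/24 × log_2[(5/24)/(3/8)] = -0.1767
  x=2: 1/12 × log_2[(1/12)/(1/4)] = -0.1321
  x=3: 1/3 × log_2[(1/3)/(5/16)] = 0.0310
D_KL(P||Q) = 0.6917 bits

D_KL(P||Q) = 0.6917 ≥ 0 ✓

This non-negativity is a fundamental property: relative entropy cannot be negative because it measures how different Q is from P.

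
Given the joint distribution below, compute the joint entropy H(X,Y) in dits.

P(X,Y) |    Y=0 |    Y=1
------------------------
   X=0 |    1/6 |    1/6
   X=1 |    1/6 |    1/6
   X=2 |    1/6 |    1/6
0.7782 dits

Joint entropy is H(X,Y) = -Σ_{x,y} p(x,y) log p(x,y).

Summing over all non-zero entries:
H(X,Y) = -[1/6·log_10(1/6) + 1/6·log_10(1/6) + 1/6·log_10(1/6) + 1/6·log_10(1/6) + 1/6·log_10(1/6) + 1/6·log_10(1/6)]
H(X,Y) = 0.7782 dits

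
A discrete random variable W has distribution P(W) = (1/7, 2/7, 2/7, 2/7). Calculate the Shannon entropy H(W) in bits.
1.9502 bits

Shannon entropy is H(X) = -Σ p(x) log p(x).

For P = (1/7, 2/7, 2/7, 2/7):
H = -1/7 × log_2(1/7) -2/7 × log_2(2/7) -2/7 × log_2(2/7) -2/7 × log_2(2/7)
H = 1.9502 bits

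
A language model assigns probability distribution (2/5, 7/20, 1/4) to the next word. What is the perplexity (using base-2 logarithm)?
2.9462

Perplexity is 2^H (or exp(H) for natural log).

First, H = -Σ p log p = 1.5589 bits
Perplexity = 2^1.5589 = 2.9462

Interpretation: The model's uncertainty is equivalent to choosing uniformly among 2.9 options.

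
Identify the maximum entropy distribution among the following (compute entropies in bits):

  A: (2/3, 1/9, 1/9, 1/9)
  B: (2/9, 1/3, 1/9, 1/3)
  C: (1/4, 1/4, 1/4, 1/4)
C

For a discrete distribution over n outcomes, entropy is maximized by the uniform distribution.

Computing entropies:
H(A) = 1.4466 bits
H(B) = 1.8911 bits
H(C) = 2.0000 bits

The uniform distribution (where all probabilities equal 1/4) achieves the maximum entropy of log_2(4) = 2.0000 bits.

Distribution C has the highest entropy.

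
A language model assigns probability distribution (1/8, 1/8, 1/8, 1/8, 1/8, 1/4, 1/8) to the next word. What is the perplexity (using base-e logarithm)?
6.7272

Perplexity is e^H (or exp(H) for natural log).

First, H = -Σ p log p = 1.9062 nats
Perplexity = e^1.9062 = 6.7272

Interpretation: The model's uncertainty is equivalent to choosing uniformly among 6.7 options.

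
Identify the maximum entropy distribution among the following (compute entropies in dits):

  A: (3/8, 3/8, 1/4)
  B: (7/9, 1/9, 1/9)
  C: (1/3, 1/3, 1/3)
C

For a discrete distribution over n outcomes, entropy is maximized by the uniform distribution.

Computing entropies:
H(A) = 0.4700 dits
H(B) = 0.2969 dits
H(C) = 0.4771 dits

The uniform distribution (where all probabilities equal 1/3) achieves the maximum entropy of log_10(3) = 0.4771 dits.

Distribution C has the highest entropy.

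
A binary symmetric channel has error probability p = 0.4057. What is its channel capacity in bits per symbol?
0.0258 bits

For a binary symmetric channel (BSC) with error probability p:
Capacity C = 1 - H(p) bits per symbol

where H(p) = -p log₂(p) - (1-p) log₂(1-p) is the binary entropy function.

H(0.4057) = 0.9742 bits
C = 1 - 0.9742 = 0.0258 bits per symbol

This means we can reliably transmit up to 0.0258 bits of information per channel use.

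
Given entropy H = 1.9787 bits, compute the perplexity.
3.9414

Perplexity is 2^H (or exp(H) for natural log).

H = 1.9787 bits
Perplexity = 2^1.9787 = 3.9414

Interpretation: The model's uncertainty is equivalent to choosing uniformly among 3.9 options.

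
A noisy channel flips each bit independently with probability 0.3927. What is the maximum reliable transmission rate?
0.0335 bits

For a binary symmetric channel (BSC) with error probability p:
Capacity C = 1 - H(p) bits per symbol

where H(p) = -p log₂(p) - (1-p) log₂(1-p) is the binary entropy function.

H(0.3927) = 0.9665 bits
C = 1 - 0.9665 = 0.0335 bits per symbol

This means we can reliably transmit up to 0.0335 bits of information per channel use.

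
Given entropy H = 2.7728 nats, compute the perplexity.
16.0034

Perplexity is e^H (or exp(H) for natural log).

H = 2.7728 nats
Perplexity = e^2.7728 = 16.0034

Interpretation: The model's uncertainty is equivalent to choosing uniformly among 16.0 options.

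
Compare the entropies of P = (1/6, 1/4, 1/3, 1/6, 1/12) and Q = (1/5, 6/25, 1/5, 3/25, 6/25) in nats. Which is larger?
Q

Computing entropies in nats:
H(P) = 1.5171
H(Q) = 1.5832

Distribution Q has higher entropy.

Intuition: The distribution closer to uniform (more spread out) has higher entropy.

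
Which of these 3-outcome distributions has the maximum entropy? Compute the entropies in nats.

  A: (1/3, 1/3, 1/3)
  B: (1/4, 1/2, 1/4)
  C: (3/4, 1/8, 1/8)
A

For a discrete distribution over n outcomes, entropy is maximized by the uniform distribution.

Computing entropies:
H(A) = 1.0986 nats
H(B) = 1.0397 nats
H(C) = 0.7356 nats

The uniform distribution (where all probabilities equal 1/3) achieves the maximum entropy of log_e(3) = 1.0986 nats.

Distribution A has the highest entropy.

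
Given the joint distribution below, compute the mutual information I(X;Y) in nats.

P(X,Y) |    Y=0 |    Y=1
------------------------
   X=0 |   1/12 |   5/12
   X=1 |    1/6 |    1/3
0.0188 nats

Mutual information: I(X;Y) = H(X) + H(Y) - H(X,Y)

Marginals:
P(X) = (1/2, 1/2), H(X) = 0.6931 nats
P(Y) = (1/4, 3/4), H(Y) = 0.5623 nats

Joint entropy: H(X,Y) = 1.2367 nats

I(X;Y) = 0.6931 + 0.5623 - 1.2367 = 0.0188 nats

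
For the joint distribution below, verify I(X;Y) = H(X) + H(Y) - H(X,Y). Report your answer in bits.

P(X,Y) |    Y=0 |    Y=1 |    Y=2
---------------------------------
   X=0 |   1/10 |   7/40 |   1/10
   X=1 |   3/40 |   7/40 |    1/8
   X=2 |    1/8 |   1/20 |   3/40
I(X;Y) = 0.0611 bits

Mutual information has multiple equivalent forms:
- I(X;Y) = H(X) - H(X|Y)
- I(X;Y) = H(Y) - H(Y|X)
- I(X;Y) = H(X) + H(Y) - H(X,Y)

Computing all quantities:
H(X) = 1.5613, H(Y) = 1.5710, H(X,Y) = 3.0711
H(X|Y) = 1.5002, H(Y|X) = 1.5098

Verification:
H(X) - H(X|Y) = 1.5613 - 1.5002 = 0.0611
H(Y) - H(Y|X) = 1.5710 - 1.5098 = 0.0611
H(X) + H(Y) - H(X,Y) = 1.5613 + 1.5710 - 3.0711 = 0.0611

All forms give I(X;Y) = 0.0611 bits. ✓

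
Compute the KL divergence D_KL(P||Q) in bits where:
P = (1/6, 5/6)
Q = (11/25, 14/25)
0.2445 bits

KL divergence: D_KL(P||Q) = Σ p(x) log(p(x)/q(x))

Computing term by term:
  x=0: 1/6 × log_2[(1/6)/(11/25)] = 1/6 × -1.4005 = -0.2334
  x=1: 5/6 × log_2[(5/6)/(14/25)] = 5/6 × 0.5735 = 0.4779

D_KL(P||Q) = 0.2445 bits

Note: KL divergence is always non-negative and equals 0 iff P = Q.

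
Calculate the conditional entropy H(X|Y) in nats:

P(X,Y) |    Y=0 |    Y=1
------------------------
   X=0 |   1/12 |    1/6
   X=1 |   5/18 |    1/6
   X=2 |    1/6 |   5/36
1.0413 nats

Using the chain rule: H(X|Y) = H(X,Y) - H(Y)

First, compute H(X,Y) = 1.7329 nats

Marginal P(Y) = (19/36, 17/36)
H(Y) = 0.6916 nats

H(X|Y) = H(X,Y) - H(Y) = 1.7329 - 0.6916 = 1.0413 nats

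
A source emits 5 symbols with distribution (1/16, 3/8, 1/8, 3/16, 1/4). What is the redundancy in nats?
0.1480 nats

Redundancy measures how far a source is from maximum entropy:
R = H_max - H(X)

Maximum entropy for 5 symbols: H_max = log_e(5) = 1.6094 nats
Actual entropy: H(X) = 1.4615 nats
Redundancy: R = 1.6094 - 1.4615 = 0.1480 nats

This redundancy represents potential for compression: the source could be compressed by 0.1480 nats per symbol.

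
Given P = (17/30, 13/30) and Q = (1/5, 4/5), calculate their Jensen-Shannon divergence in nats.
0.0734 nats

Jensen-Shannon divergence is:
JSD(P||Q) = 0.5 × D_KL(P||M) + 0.5 × D_KL(Q||M)
where M = 0.5 × (P + Q) is the mixture distribution.

M = 0.5 × (17/30, 13/30) + 0.5 × (1/5, 4/5) = (0.383333, 0.616667)

D_KL(P||M) = 0.0686 nats
D_KL(Q||M) = 0.0781 nats

JSD(P||Q) = 0.5 × 0.0686 + 0.5 × 0.0781 = 0.0734 nats

Unlike KL divergence, JSD is symmetric and bounded: 0 ≤ JSD ≤ log(2).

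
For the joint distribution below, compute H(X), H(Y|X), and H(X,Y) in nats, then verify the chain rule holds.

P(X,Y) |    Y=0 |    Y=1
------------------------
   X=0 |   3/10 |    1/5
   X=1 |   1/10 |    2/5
H(X,Y) = 1.2799, H(X) = 0.6931, H(Y|X) = 0.5867 (all in nats)

Chain rule: H(X,Y) = H(X) + H(Y|X)

Left side — joint entropy directly:
H(X,Y) = -Σ p(x,y) log p(x,y) = 1.2799 nats

Right side — compute H(Y|X) from the conditional distributions:
P(X) = (1/2, 1/2), so H(X) = 0.6931 nats
H(Y|X) = Σ_x P(X=x) · H(Y|X=x):
  P(Y|X=0) = (3/5, 2/5), H(Y|X=0) = 0.6730, weight P(X=0) = 1/2
  P(Y|X=1) = (1/5, 4/5), H(Y|X=1) = 0.5004, weight P(X=1) = 1/2
H(Y|X) = 0.5867 nats

H(X) + H(Y|X) = 0.6931 + 0.5867 = 1.2799 nats

Both sides equal 1.2799 nats. ✓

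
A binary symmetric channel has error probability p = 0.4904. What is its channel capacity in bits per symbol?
0.0003 bits

For a binary symmetric channel (BSC) with error probability p:
Capacity C = 1 - H(p) bits per symbol

where H(p) = -p log₂(p) - (1-p) log₂(1-p) is the binary entropy function.

H(0.4904) = 0.9997 bits
C = 1 - 0.9997 = 0.0003 bits per symbol

This means we can reliably transmit up to 0.0003 bits of information per channel use.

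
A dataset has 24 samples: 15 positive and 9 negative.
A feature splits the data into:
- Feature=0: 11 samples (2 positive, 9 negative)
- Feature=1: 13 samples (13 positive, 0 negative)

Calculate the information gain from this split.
0.6409 bits

Information Gain = H(Y) - H(Y|Feature)

Before split:
P(positive) = 15/24 = 0.6250
H(Y) = 0.9544 bits

After split:
Feature=0: H = 0.6840 bits (weight = 11/24)
Feature=1: H = 0.0000 bits (weight = 13/24)
H(Y|Feature) = (11/24)×0.6840 + (13/24)×0.0000 = 0.3135 bits

Information Gain = 0.9544 - 0.3135 = 0.6409 bits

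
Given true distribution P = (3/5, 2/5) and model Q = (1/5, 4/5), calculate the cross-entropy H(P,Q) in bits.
1.5219 bits

Cross-entropy: H(P,Q) = -Σ p(x) log q(x)

Alternatively: H(P,Q) = H(P) + D_KL(P||Q)
H(P) = 0.9710 bits
D_KL(P||Q) = 0.5510 bits

H(P,Q) = 0.9710 + 0.5510 = 1.5219 bits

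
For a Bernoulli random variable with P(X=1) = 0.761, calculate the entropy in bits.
0.7934 bits

The binary entropy function is:
H(p) = -p log(p) - (1-p) log(1-p)

H(0.761) = -0.761 × log_2(0.761) - 0.239 × log_2(0.239)
H(0.761) = 0.7934 bits

Note: Binary entropy is maximized at p=0.5 (H=1 bit) and minimized at p=0 or p=1 (H=0).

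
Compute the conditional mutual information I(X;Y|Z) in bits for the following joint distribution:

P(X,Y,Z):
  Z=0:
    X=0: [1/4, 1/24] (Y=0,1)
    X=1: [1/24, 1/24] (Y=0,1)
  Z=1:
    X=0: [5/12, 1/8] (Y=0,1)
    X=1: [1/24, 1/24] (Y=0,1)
0.0481 bits

Conditional mutual information: I(X;Y|Z) = H(X|Z) + H(Y|Z) - H(X,Y|Z)

H(Z) = 0.9544
H(X,Z) = 1.5951 → H(X|Z) = 0.6406
H(Y,Z) = 1.7639 → H(Y|Z) = 0.8095
H(X,Y,Z) = 2.3565 → H(X,Y|Z) = 1.4020

I(X;Y|Z) = 0.6406 + 0.8095 - 1.4020 = 0.0481 bits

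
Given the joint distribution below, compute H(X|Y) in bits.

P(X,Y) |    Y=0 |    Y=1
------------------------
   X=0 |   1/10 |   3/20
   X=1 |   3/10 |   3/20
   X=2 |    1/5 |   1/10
1.5000 bits

Using the chain rule: H(X|Y) = H(X,Y) - H(Y)

First, compute H(X,Y) = 2.4710 bits

Marginal P(Y) = (3/5, 2/5)
H(Y) = 0.9710 bits

H(X|Y) = H(X,Y) - H(Y) = 2.4710 - 0.9710 = 1.5000 bits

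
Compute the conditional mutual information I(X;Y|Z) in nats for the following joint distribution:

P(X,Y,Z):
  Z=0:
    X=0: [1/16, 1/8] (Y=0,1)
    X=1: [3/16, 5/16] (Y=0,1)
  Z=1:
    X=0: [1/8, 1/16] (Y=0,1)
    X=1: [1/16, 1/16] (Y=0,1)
0.0048 nats

Conditional mutual information: I(X;Y|Z) = H(X|Z) + H(Y|Z) - H(X,Y|Z)

H(Z) = 0.6211
H(X,Z) = 1.2342 → H(X|Z) = 0.6132
H(Y,Z) = 1.2820 → H(Y|Z) = 0.6610
H(X,Y,Z) = 1.8904 → H(X,Y|Z) = 1.2693

I(X;Y|Z) = 0.6132 + 0.6610 - 1.2693 = 0.0048 nats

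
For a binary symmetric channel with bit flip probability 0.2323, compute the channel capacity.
0.2180 bits

For a binary symmetric channel (BSC) with error probability p:
Capacity C = 1 - H(p) bits per symbol

where H(p) = -p log₂(p) - (1-p) log₂(1-p) is the binary entropy function.

H(0.2323) = 0.7820 bits
C = 1 - 0.7820 = 0.2180 bits per symbol

This means we can reliably transmit up to 0.2180 bits of information per channel use.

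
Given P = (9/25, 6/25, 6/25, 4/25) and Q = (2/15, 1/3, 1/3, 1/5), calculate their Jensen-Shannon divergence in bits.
0.0516 bits

Jensen-Shannon divergence is:
JSD(P||Q) = 0.5 × D_KL(P||M) + 0.5 × D_KL(Q||M)
where M = 0.5 × (P + Q) is the mixture distribution.

M = 0.5 × (9/25, 6/25, 6/25, 4/25) + 0.5 × (2/15, 1/3, 1/3, 1/5) = (0.246667, 0.286667, 0.286667, 0.18)

D_KL(P||M) = 0.0461 bits
D_KL(Q||M) = 0.0571 bits

JSD(P||Q) = 0.5 × 0.0461 + 0.5 × 0.0571 = 0.0516 bits

Unlike KL divergence, JSD is symmetric and bounded: 0 ≤ JSD ≤ log(2).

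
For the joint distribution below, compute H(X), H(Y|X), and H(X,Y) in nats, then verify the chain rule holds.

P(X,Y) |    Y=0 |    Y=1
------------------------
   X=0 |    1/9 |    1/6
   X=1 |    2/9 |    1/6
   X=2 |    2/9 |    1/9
H(X,Y) = 1.7540, H(X) = 1.0893, H(Y|X) = 0.6647 (all in nats)

Chain rule: H(X,Y) = H(X) + H(Y|X)

Left side — joint entropy directly:
H(X,Y) = -Σ p(x,y) log p(x,y) = 1.7540 nats

Right side — compute H(Y|X) from the conditional distributions:
P(X) = (5/18, 7/18, 1/3), so H(X) = 1.0893 nats
H(Y|X) = Σ_x P(X=x) · H(Y|X=x):
  P(Y|X=0) = (2/5, 3/5), H(Y|X=0) = 0.6730, weight P(X=0) = 5/18
  P(Y|X=1) = (4/7, 3/7), H(Y|X=1) = 0.6829, weight P(X=1) = 7/18
  P(Y|X=2) = (2/3, 1/3), H(Y|X=2) = 0.6365, weight P(X=2) = 1/3
H(Y|X) = 0.6647 nats

H(X) + H(Y|X) = 1.0893 + 0.6647 = 1.7540 nats

Both sides equal 1.7540 nats. ✓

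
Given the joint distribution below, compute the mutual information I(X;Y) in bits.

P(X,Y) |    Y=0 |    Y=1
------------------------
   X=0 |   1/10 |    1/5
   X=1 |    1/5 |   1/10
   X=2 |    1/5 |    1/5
0.0490 bits

Mutual information: I(X;Y) = H(X) + H(Y) - H(X,Y)

Marginals:
P(X) = (3/10, 3/10, 2/5), H(X) = 1.5710 bits
P(Y) = (1/2, 1/2), H(Y) = 1.0000 bits

Joint entropy: H(X,Y) = 2.5219 bits

I(X;Y) = 1.5710 + 1.0000 - 2.5219 = 0.0490 bits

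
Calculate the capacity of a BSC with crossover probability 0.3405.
0.0747 bits

For a binary symmetric channel (BSC) with error probability p:
Capacity C = 1 - H(p) bits per symbol

where H(p) = -p log₂(p) - (1-p) log₂(1-p) is the binary entropy function.

H(0.3405) = 0.9253 bits
C = 1 - 0.9253 = 0.0747 bits per symbol

This means we can reliably transmit up to 0.0747 bits of information per channel use.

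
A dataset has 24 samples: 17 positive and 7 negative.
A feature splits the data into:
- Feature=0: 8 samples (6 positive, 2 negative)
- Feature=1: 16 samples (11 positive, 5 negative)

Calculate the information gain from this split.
0.0031 bits

Information Gain = H(Y) - H(Y|Feature)

Before split:
P(positive) = 17/24 = 0.7083
H(Y) = 0.8709 bits

After split:
Feature=0: H = 0.8113 bits (weight = 8/24)
Feature=1: H = 0.8960 bits (weight = 16/24)
H(Y|Feature) = (8/24)×0.8113 + (16/24)×0.8960 = 0.8678 bits

Information Gain = 0.8709 - 0.8678 = 0.0031 bits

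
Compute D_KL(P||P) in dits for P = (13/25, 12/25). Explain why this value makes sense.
0.0000 dits

KL divergence satisfies the Gibbs inequality: D_KL(P||Q) ≥ 0 for all distributions P, Q.

D_KL(P||Q) = Σ p(x) log(p(x)/q(x))
Each term is p(x) × log_10(p(x)/p(x)) = p(x) × log_10(1) = 0, so the sum is 0.
D_KL(P||Q) = 0.0000 dits

When P = Q, the KL divergence is exactly 0, as there is no 'divergence' between identical distributions.

This non-negativity is a fundamental property: relative entropy cannot be negative because it measures how different Q is from P.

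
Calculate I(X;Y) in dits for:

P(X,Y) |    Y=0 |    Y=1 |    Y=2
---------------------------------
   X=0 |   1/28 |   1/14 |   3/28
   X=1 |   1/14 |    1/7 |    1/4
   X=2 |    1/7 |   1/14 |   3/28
0.0201 dits

Mutual information: I(X;Y) = H(X) + H(Y) - H(X,Y)

Marginals:
P(X) = (3/14, 13/28, 9/28), H(X) = 0.4565 dits
P(Y) = (1/4, 2/7, 13/28), H(Y) = 0.4607 dits

Joint entropy: H(X,Y) = 0.8971 dits

I(X;Y) = 0.4565 + 0.4607 - 0.8971 = 0.0201 dits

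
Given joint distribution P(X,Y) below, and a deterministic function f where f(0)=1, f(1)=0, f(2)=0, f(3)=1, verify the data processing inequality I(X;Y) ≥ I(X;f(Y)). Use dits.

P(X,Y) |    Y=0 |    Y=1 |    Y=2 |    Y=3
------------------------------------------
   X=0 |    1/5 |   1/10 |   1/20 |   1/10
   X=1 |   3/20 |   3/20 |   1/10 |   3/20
I(X;Y) = 0.0074, I(X;f(Y)) = 0.0033, inequality holds: 0.0074 ≥ 0.0033

Data Processing Inequality: For any Markov chain X → Y → Z, we have I(X;Y) ≥ I(X;Z).

Here Z = f(Y) is a deterministic function of Y, forming X → Y → Z.

Original I(X;Y) = 0.0074 dits

After applying f:
P(X,Z) where Z=f(Y):
- P(X,Z=0) = P(X,Y=1) + P(X,Y=2)
- P(X,Z=1) = P(X,Y=0) + P(X,Y=3)

I(X;Z) = I(X;f(Y)) = 0.0033 dits

Verification: 0.0074 ≥ 0.0033 ✓

Information cannot be created by processing; the function f can only lose information about X.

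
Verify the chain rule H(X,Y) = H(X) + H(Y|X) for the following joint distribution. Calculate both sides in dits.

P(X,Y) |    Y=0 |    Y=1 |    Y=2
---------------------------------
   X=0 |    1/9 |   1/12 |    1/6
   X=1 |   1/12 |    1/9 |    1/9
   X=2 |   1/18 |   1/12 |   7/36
H(X,Y) = 0.9256, H(X) = 0.4761, H(Y|X) = 0.4495 (all in dits)

Chain rule: H(X,Y) = H(X) + H(Y|X)

Left side — joint entropy directly:
H(X,Y) = -Σ p(x,y) log p(x,y) = 0.9256 dits

Right side — compute H(Y|X) from the conditional distributions:
P(X) = (13/36, 11/36, 1/3), so H(X) = 0.4761 dits
H(Y|X) = Σ_x P(X=x) · H(Y|X=x):
  P(Y|X=0) = (4/13, 3/13, 6/13), H(Y|X=0) = 0.4594, weight P(X=0) = 13/36
  P(Y|X=1) = (3/11, 4/11, 4/11), H(Y|X=1) = 0.4734, weight P(X=1) = 11/36
  P(Y|X=2) = (1/6, 1/4, 7/12), H(Y|X=2) = 0.4168, weight P(X=2) = 1/3
H(Y|X) = 0.4495 dits

H(X) + H(Y|X) = 0.4761 + 0.4495 = 0.9256 dits

Both sides equal 0.9256 dits. ✓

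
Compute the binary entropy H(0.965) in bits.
0.2189 bits

The binary entropy function is:
H(p) = -p log(p) - (1-p) log(1-p)

H(0.965) = -0.965 × log_2(0.965) - 0.035 × log_2(0.035)
H(0.965) = 0.2189 bits

Note: Binary entropy is maximized at p=0.5 (H=1 bit) and minimized at p=0 or p=1 (H=0).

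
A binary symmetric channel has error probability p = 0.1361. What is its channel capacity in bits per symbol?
0.4261 bits

For a binary symmetric channel (BSC) with error probability p:
Capacity C = 1 - H(p) bits per symbol

where H(p) = -p log₂(p) - (1-p) log₂(1-p) is the binary entropy function.

H(0.1361) = 0.5739 bits
C = 1 - 0.5739 = 0.4261 bits per symbol

This means we can reliably transmit up to 0.4261 bits of information per channel use.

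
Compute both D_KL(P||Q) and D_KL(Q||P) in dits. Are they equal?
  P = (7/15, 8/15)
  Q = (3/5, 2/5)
D_KL(P||Q) = 0.0157, D_KL(Q||P) = 0.0155

KL divergence is not symmetric: D_KL(P||Q) ≠ D_KL(Q||P) in general.

D_KL(P||Q) = 0.0157 dits
D_KL(Q||P) = 0.0155 dits

No, they are not equal!

This asymmetry is why KL divergence is not a true distance metric.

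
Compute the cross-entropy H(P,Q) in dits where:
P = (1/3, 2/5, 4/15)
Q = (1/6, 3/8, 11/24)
0.5201 dits

Cross-entropy: H(P,Q) = -Σ p(x) log q(x)

Alternatively: H(P,Q) = H(P) + D_KL(P||Q)
H(P) = 0.4713 dits
D_KL(P||Q) = 0.0488 dits

H(P,Q) = 0.4713 + 0.0488 = 0.5201 dits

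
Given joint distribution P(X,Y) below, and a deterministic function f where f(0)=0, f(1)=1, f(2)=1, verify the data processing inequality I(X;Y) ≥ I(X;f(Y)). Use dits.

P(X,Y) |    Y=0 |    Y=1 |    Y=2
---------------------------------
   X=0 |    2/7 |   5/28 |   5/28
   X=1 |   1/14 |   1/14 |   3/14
I(X;Y) = 0.0229, I(X;f(Y)) = 0.0136, inequality holds: 0.0229 ≥ 0.0136

Data Processing Inequality: For any Markov chain X → Y → Z, we have I(X;Y) ≥ I(X;Z).

Here Z = f(Y) is a deterministic function of Y, forming X → Y → Z.

Original I(X;Y) = 0.0229 dits

After applying f:
P(X,Z) where Z=f(Y):
- P(X,Z=0) = P(X,Y=0)
- P(X,Z=1) = P(X,Y=1) + P(X,Y=2)

I(X;Z) = I(X;f(Y)) = 0.0136 dits

Verification: 0.0229 ≥ 0.0136 ✓

Information cannot be created by processing; the function f can only lose information about X.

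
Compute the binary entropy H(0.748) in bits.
0.8144 bits

The binary entropy function is:
H(p) = -p log(p) - (1-p) log(1-p)

H(0.748) = -0.748 × log_2(0.748) - 0.252 × log_2(0.252)
H(0.748) = 0.8144 bits

Note: Binary entropy is maximized at p=0.5 (H=1 bit) and minimized at p=0 or p=1 (H=0).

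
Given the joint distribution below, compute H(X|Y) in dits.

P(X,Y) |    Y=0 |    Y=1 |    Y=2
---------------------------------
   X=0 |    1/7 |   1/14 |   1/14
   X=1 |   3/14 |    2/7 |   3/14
0.2518 dits

Using the chain rule: H(X|Y) = H(X,Y) - H(Y)

First, compute H(X,Y) = 0.7266 dits

Marginal P(Y) = (5/14, 5/14, 2/7)
H(Y) = 0.4748 dits

H(X|Y) = H(X,Y) - H(Y) = 0.7266 - 0.4748 = 0.2518 dits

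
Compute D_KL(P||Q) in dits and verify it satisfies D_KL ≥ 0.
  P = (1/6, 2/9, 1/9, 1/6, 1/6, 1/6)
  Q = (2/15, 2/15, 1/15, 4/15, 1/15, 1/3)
0.0722 dits

KL divergence satisfies the Gibbs inequality: D_KL(P||Q) ≥ 0 for all distributions P, Q.

D_KL(P||Q) = Σ p(x) log(p(x)/q(x))
Term by term:
  x=0: 1/6 × log_10[(1/6)/(2/15)] = 0.0162
  x=1: 2/9 × log_10[(2/9)/(2/15)] = 0.0493
  x=2: 1/9 × log_10[(1/9)/(1/15)] = 0.0246
  x=3: 1/6 × log_10[(1/6)/(4/15)] = -0.0340
  x=4: 1/6 × log_10[(1/6)/(1/15)] = 0.0663
  x=5: 1/6 × log_10[(1/6)/(1/3)] = -0.0502
D_KL(P||Q) = 0.0722 dits

D_KL(P||Q) = 0.0722 ≥ 0 ✓

This non-negativity is a fundamental property: relative entropy cannot be negative because it measures how different Q is from P.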